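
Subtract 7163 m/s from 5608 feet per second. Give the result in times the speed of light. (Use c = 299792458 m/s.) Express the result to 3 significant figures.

-1.82e-5 c

5608 ft/s = 5.70167e-6 c and 7163 m/s = 2.38932e-5 c.
5.70167e-6 − 2.38932e-5 ≈ -1.82e-5 c.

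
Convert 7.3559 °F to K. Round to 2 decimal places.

259.46 kelvins

K = (°F + 459.67) × 5/9.
Applying the formula gives 259.46 K.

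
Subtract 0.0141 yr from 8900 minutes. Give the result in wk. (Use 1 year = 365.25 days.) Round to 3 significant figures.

8900 min = 0.882937 wk and 0.0141 yr = 0.735718 wk.
0.882937 − 0.735718 ≈ 0.147 wk.

0.147 wk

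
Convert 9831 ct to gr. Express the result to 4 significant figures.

30340 grains

1 ct = 3.08647 gr.
Then 9831 × 3.08647 ≈ 30340 gr.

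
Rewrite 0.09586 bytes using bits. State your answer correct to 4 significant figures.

1 byte = 8.00000 bit.
0.09586 × 8.00000 ≈ 0.7669 bit.

0.7669 bit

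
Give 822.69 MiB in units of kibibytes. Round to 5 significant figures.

842430 kibibytes

1 MiB = 1024.00 kibibytes.
So 822.69 × 1024.00 ≈ 842430 KiB.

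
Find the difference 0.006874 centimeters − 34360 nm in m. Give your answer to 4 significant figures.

3.438 × 10^-5 m

0.006874 cm = 6.87400 × 10^-5 m and 34360 nm = 3.43600 × 10^-5 m.
6.87400 × 10^-5 − 3.43600 × 10^-5 ≈ 3.438 × 10^-5 m.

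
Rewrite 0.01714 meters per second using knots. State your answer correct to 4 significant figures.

1 m/s = 1.94384 kn.
Then 0.01714 × 1.94384 ≈ 0.03332 kn.

0.03332 knots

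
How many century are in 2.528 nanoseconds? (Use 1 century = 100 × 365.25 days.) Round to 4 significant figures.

1 nanosecond = 3.16881 × 10^-19 centuries.
Thus 2.528 × 3.16881 × 10^-19 ≈ 8.011 × 10^-19 century.

8.011 × 10^-19 centuries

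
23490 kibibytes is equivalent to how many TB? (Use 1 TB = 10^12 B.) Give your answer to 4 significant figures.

2.405e-5 terabytes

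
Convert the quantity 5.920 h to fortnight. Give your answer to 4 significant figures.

1 h = 0.00297619 fortnights.
Thus 5.920 × 0.00297619 ≈ 0.01762 fortnight.

0.01762 fortnight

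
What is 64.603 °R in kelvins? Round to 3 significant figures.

°R = K × 9/5.
Applying the formula gives 35.9 K.

35.9 kelvins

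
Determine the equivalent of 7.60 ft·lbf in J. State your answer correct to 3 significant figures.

10.3 joules

1 ft·lbf = 1.35582 joules.
Thus 7.60 × 1.35582 ≈ 10.3 J.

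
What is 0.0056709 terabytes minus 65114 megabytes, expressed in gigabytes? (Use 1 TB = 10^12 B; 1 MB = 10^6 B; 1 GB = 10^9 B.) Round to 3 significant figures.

-59.4 gigabytes

0.0056709 TB = 5.67090 GB and 65114 MB = 65.1140 GB.
5.67090 − 65.1140 ≈ -59.4 GB.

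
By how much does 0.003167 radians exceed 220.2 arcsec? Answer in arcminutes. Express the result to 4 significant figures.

7.217 arcmin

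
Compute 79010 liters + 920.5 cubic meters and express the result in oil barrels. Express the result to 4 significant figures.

6287 bbl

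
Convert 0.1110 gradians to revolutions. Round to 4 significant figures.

1 grad = 0.00250000 revolutions.
Then 0.1110 × 0.00250000 ≈ 0.0002775 rev.

0.0002775 revolutions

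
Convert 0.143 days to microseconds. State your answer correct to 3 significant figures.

1 d = 8.64000 × 10^10 microseconds.
Thus 0.143 × 8.64000 × 10^10 ≈ 1.24 × 10^10 μs.

1.24 × 10^10 μs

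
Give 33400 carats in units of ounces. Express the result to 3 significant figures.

1 carat = 0.00705479 ounces.
Thus 33400 × 0.00705479 ≈ 236 oz.

236 oz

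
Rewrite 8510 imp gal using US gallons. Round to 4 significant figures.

1 imp gal = 1.20095 US gallons.
Then 8510 × 1.20095 ≈ 10220 US gal.

10220 US gal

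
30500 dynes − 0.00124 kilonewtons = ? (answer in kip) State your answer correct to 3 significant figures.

-0.000210 kip

30500 dyn = 6.85667e-5 kip and 0.00124 kN = 0.000278763 kip.
6.85667e-5 − 0.000278763 ≈ -0.000210 kip.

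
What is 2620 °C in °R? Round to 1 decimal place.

5207.7 degrees Rankine

°R = (°C + 273.15) × 9/5.
Applying the formula gives 5207.7 °R.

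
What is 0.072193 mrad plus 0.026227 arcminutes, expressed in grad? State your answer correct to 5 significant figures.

0.072193 mrad = 0.00459595 grad and 0.026227 arcmin = 0.000485685 grad.
0.00459595 + 0.000485685 ≈ 0.0050816 grad.

0.0050816 gradians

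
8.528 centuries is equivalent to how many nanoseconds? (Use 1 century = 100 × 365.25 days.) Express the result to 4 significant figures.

1 century = 3.15576e+18 nanoseconds.
So 8.528 × 3.15576e+18 ≈ 2.691e+19 ns.

2.691e+19 ns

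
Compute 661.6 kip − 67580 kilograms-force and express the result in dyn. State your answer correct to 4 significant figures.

661.6 kip = 2.94294e+11 dyn and 67580 kgf = 6.62733e+10 dyn.
2.94294e+11 − 6.62733e+10 ≈ 2.280e+11 dyn.

2.280e+11 dynes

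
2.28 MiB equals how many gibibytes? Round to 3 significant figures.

0.00223 GiB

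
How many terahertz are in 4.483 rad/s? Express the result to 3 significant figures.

7.13 × 10^-13 THz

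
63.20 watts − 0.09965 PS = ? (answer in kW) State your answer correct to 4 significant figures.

63.20 W = 0.0632000 kW and 0.09965 PS = 0.0732925 kW.
0.0632000 − 0.0732925 ≈ -0.01009 kW.

-0.01009 kilowatts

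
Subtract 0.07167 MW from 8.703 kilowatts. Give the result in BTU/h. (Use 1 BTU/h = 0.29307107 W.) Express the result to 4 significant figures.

-214900 BTU per hour

8.703 kW = 29695.9 BTU/h and 0.07167 MW = 244548 BTU/h.
29695.9 − 244548 ≈ -214900 BTU/h.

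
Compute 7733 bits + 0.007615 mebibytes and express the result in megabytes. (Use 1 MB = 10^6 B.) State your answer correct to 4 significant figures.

7733 bit = 0.000966625 MB and 0.007615 MiB = 0.00798491 MB.
0.000966625 + 0.00798491 ≈ 0.008952 MB.

0.008952 MB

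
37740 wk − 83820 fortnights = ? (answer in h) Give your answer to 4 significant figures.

37740 wk = 6.34032e+6 h and 83820 fortnight = 2.81635e+7 h.
6.34032e+6 − 2.81635e+7 ≈ -2.182e+7 h.

-2.182e+7 h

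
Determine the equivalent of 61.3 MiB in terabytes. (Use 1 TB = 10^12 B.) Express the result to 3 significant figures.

6.43 × 10^-5 terabytes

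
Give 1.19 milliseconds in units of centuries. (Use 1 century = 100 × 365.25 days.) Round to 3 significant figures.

1 millisecond = 3.16881 × 10^-13 century.
Then 1.19 × 3.16881 × 10^-13 ≈ 3.77 × 10^-13 century.

3.77 × 10^-13 century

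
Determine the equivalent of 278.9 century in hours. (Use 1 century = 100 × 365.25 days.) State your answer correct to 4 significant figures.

1 century = 876600 h.
Thus 278.9 × 876600 ≈ 2.445e+8 h.

2.445e+8 h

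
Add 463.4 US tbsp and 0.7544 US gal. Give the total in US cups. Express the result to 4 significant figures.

463.4 US tbsp = 28.9625 US cup and 0.7544 US gal = 12.0704 US cup.
28.9625 + 12.0704 ≈ 41.03 US cup.

41.03 US cups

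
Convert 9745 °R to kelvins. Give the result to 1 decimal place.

5413.9 K

°R = K × 9/5.
Applying the formula gives 5413.9 K.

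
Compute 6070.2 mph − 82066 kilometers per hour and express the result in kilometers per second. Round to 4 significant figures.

-20.08 km/s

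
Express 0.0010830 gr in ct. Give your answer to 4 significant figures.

1 grain = 0.323995 ct.
So 0.0010830 × 0.323995 ≈ 0.0003509 ct.

0.0003509 carats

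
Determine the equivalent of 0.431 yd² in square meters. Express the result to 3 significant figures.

0.360 square meters

1 yd² = 0.836127 square meters.
So 0.431 × 0.836127 ≈ 0.360 m².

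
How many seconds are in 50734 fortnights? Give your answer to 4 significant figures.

1 fortnight = 1.20960 × 10^6 s.
So 50734 × 1.20960 × 10^6 ≈ 6.137 × 10^10 s.

6.137 × 10^10 s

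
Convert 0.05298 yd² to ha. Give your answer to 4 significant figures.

4.430e-6 hectares

1 square yard = 8.36127e-5 ha.
0.05298 × 8.36127e-5 ≈ 4.430e-6 ha.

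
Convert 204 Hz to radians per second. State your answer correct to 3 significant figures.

1 hertz = 6.28319 rad/s.
Then 204 × 6.28319 ≈ 1280 rad/s.

1280 radians per second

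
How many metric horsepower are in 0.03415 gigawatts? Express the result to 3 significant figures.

46400 metric horsepower

1 gigawatt = 1.35962e+6 PS.
0.03415 × 1.35962e+6 ≈ 46400 PS.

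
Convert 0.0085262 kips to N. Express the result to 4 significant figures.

1 kip = 4448.22 N.
So 0.0085262 × 4448.22 ≈ 37.93 N.

37.93 N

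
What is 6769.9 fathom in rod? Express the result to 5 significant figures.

1 fathom = 0.363636 rods.
Then 6769.9 × 0.363636 ≈ 2461.8 rod.

2461.8 rods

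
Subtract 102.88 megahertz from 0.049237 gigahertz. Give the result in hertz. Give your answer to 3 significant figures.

-5.36 × 10^7 Hz

0.049237 GHz = 4.92370 × 10^7 Hz and 102.88 MHz = 1.02880 × 10^8 Hz.
4.92370 × 10^7 − 1.02880 × 10^8 ≈ -5.36 × 10^7 Hz.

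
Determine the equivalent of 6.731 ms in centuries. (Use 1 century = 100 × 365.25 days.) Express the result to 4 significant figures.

1 millisecond = 3.16881e-13 century.
So 6.731 × 3.16881e-13 ≈ 2.133e-12 century.

2.133e-12 centuries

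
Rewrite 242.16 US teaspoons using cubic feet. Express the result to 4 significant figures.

1 US teaspoon = 0.000174063 ft³.
Thus 242.16 × 0.000174063 ≈ 0.04215 ft³.

0.04215 cubic feet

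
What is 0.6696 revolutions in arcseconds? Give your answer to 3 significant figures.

1 rev = 1.29600e+6 arcseconds.
So 0.6696 × 1.29600e+6 ≈ 868000 arcsec.

868000 arcsec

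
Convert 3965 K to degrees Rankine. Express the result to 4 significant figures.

7137 °R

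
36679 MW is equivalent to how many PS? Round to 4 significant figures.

1 MW = 1359.62 PS.
Thus 36679 × 1359.62 ≈ 4.987e+7 PS.

4.987e+7 PS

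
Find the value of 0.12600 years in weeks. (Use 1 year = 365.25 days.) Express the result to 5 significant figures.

1 yr = 52.1786 wk.
Then 0.12600 × 52.1786 ≈ 6.5745 wk.

6.5745 weeks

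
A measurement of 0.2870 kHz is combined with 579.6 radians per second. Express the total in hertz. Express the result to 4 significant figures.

379.2 Hz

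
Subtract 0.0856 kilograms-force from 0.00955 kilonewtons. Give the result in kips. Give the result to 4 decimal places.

0.0020 kip

0.00955 kN = 0.00214693 kip and 0.0856 kgf = 0.000188716 kip.
0.00214693 − 0.000188716 ≈ 0.0020 kip.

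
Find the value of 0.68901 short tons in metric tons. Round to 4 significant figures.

1 short ton = 0.907185 metric tons.
Thus 0.68901 × 0.907185 ≈ 0.6251 t.

0.6251 t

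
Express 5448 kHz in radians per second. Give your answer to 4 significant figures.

1 kHz = 6283.19 rad/s.
Then 5448 × 6283.19 ≈ 3.423 × 10^7 rad/s.

3.423 × 10^7 rad/s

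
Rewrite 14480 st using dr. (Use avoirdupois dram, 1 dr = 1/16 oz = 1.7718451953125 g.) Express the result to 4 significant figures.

1 stone = 3584.00 drams.
Thus 14480 × 3584.00 ≈ 5.190 × 10^7 dr.

5.190 × 10^7 drams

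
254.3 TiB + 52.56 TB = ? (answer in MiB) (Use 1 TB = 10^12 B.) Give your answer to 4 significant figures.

254.3 TiB = 2.66653e+8 MiB and 52.56 TB = 5.01251e+7 MiB.
2.66653e+8 + 5.01251e+7 ≈ 3.168e+8 MiB.

3.168e+8 mebibytes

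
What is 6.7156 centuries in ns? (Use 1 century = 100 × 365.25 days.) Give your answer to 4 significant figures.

1 century = 3.15576e+18 nanoseconds.
So 6.7156 × 3.15576e+18 ≈ 2.119e+19 ns.

2.119e+19 nanoseconds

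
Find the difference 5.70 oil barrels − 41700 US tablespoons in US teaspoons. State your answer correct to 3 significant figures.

5.70 bbl = 183859 US tsp and 41700 US tbsp = 125100 US tsp.
183859 − 125100 ≈ 58800 US tsp.

58800 US teaspoons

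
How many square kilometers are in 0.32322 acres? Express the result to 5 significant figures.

0.0013080 km²

1 acre = 0.00404686 km².
So 0.32322 × 0.00404686 ≈ 0.0013080 km².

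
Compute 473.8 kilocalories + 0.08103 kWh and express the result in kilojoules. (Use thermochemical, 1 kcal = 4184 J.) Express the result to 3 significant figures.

2270 kilojoules

473.8 kcal = 1982.38 kJ and 0.08103 kWh = 291.708 kJ.
1982.38 + 291.708 ≈ 2270 kJ.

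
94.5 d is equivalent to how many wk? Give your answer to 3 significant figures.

13.5 wk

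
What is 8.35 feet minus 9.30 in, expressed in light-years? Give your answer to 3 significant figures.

2.44e-16 ly

8.35 ft = 2.69015e-16 ly and 9.30 in = 2.49685e-17 ly.
2.69015e-16 − 2.49685e-17 ≈ 2.44e-16 ly.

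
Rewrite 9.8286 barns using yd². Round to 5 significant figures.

1 barn = 1.19599e-28 square yards.
Then 9.8286 × 1.19599e-28 ≈ 1.1755e-27 yd².

1.1755e-27 yd²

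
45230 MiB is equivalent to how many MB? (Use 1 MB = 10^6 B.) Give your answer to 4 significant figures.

1 mebibyte = 1.04858 MB.
So 45230 × 1.04858 ≈ 47430 MB.

47430 MB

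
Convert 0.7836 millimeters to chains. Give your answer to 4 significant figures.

3.895e-5 chain

1 mm = 4.97097e-5 chain.
Then 0.7836 × 4.97097e-5 ≈ 3.895e-5 chain.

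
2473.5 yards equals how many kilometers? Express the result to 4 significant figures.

2.262 kilometers

1 yard = 0.000914400 kilometers.
So 2473.5 × 0.000914400 ≈ 2.262 km.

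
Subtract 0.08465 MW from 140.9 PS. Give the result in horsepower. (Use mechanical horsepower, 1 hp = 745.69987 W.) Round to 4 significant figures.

140.9 PS = 138.972 hp and 0.08465 MW = 113.518 hp.
138.972 − 113.518 ≈ 25.45 hp.

25.45 horsepower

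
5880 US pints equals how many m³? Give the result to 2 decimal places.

2.78 cubic meters

1 US pint = 0.000473176 m³.
5880 × 0.000473176 ≈ 2.78 m³.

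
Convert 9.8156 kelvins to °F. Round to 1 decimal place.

-442.0 °F

K = (°F + 459.67) × 5/9.
Applying the formula gives -442.0 °F.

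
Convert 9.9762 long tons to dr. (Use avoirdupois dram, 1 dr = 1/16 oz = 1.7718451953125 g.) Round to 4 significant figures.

1 long ton = 573440 drams.
9.9762 × 573440 ≈ 5.721 × 10^6 dr.

5.721 × 10^6 dr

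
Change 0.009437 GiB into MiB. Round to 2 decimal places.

1 GiB = 1024.00 mebibytes.
So 0.009437 × 1024.00 ≈ 9.66 MiB.

9.66 MiB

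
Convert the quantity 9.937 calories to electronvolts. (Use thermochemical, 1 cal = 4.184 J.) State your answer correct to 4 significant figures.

1 cal = 2.61145e+19 eV.
So 9.937 × 2.61145e+19 ≈ 2.595e+20 eV.

2.595e+20 eV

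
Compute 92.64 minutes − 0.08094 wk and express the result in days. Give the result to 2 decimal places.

92.64 min = 0.0643333 d and 0.08094 wk = 0.566580 d.
0.0643333 − 0.566580 ≈ -0.50 d.

-0.50 d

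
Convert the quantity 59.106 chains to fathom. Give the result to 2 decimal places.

650.17 fathoms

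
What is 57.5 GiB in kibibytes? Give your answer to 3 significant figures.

6.03e+7 KiB

1 GiB = 1.04858e+6 KiB.
Thus 57.5 × 1.04858e+6 ≈ 6.03e+7 KiB.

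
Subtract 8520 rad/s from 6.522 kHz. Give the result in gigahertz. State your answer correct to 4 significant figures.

5.166e-6 gigahertz

6.522 kHz = 6.52200e-6 GHz and 8520 rad/s = 1.35600e-6 GHz.
6.52200e-6 − 1.35600e-6 ≈ 5.166e-6 GHz.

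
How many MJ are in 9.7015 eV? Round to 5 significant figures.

1.5544 × 10^-24 MJ

1 eV = 1.60218 × 10^-25 MJ.
9.7015 × 1.60218 × 10^-25 ≈ 1.5544 × 10^-24 MJ.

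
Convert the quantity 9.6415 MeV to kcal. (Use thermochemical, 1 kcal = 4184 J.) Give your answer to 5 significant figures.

3.6920 × 10^-16 kilocalories

1 MeV = 3.82929 × 10^-17 kcal.
So 9.6415 × 3.82929 × 10^-17 ≈ 3.6920 × 10^-16 kcal.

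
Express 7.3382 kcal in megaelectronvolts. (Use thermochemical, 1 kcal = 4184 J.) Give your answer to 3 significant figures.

1 kilocalorie = 2.61145e+16 MeV.
7.3382 × 2.61145e+16 ≈ 1.92e+17 MeV.

1.92e+17 MeV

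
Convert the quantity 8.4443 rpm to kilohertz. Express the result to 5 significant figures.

1 rpm = 1.66667 × 10^-5 kHz.
Thus 8.4443 × 1.66667 × 10^-5 ≈ 0.00014074 kHz.

0.00014074 kHz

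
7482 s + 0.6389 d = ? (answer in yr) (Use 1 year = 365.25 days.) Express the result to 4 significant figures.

0.001986 yr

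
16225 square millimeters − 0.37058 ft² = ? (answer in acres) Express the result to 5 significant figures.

16225 mm² = 4.00928 × 10^-6 acre and 0.37058 ft² = 8.50735 × 10^-6 acre.
4.00928 × 10^-6 − 8.50735 × 10^-6 ≈ -4.4981 × 10^-6 acre.

-4.4981 × 10^-6 acre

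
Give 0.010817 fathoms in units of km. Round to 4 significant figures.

1.978 × 10^-5 km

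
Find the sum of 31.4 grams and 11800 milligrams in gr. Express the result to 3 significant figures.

31.4 g = 484.576 gr and 11800 mg = 182.102 gr.
484.576 + 182.102 ≈ 667 gr.

667 grains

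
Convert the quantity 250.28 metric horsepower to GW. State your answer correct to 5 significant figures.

1 metric horsepower = 7.35499e-7 gigawatts.
So 250.28 × 7.35499e-7 ≈ 0.00018408 GW.

0.00018408 GW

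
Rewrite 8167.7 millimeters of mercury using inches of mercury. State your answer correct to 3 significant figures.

322 inches of mercury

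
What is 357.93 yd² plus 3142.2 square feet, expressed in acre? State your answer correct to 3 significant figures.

0.146 acre

357.93 yd² = 0.0739525 acre and 3142.2 ft² = 0.0721350 acre.
0.0739525 + 0.0721350 ≈ 0.146 acre.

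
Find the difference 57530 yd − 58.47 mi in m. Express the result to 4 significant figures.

-41490 m

57530 yd = 52605.4 m and 58.47 mi = 94098.3 m.
52605.4 − 94098.3 ≈ -41490 m.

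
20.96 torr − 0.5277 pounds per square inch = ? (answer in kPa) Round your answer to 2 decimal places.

-0.84 kPa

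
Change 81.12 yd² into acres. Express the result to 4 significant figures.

0.01676 acre

1 yd² = 0.000206612 acre.
Then 81.12 × 0.000206612 ≈ 0.01676 acre.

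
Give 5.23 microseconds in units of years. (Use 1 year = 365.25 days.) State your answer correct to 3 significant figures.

1.66 × 10^-13 yr

1 μs = 3.16881 × 10^-14 years.
5.23 × 3.16881 × 10^-14 ≈ 1.66 × 10^-13 yr.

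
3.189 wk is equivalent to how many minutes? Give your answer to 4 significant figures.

32150 min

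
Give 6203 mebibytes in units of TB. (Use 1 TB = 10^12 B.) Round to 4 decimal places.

0.0065 TB

1 mebibyte = 1.04858e-6 terabytes.
So 6203 × 1.04858e-6 ≈ 0.0065 TB.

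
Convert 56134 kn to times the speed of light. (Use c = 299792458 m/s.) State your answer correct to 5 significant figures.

9.6326 × 10^-5 times the speed of light

1 knot = 1.71600 × 10^-9 c.
So 56134 × 1.71600 × 10^-9 ≈ 9.6326 × 10^-5 c.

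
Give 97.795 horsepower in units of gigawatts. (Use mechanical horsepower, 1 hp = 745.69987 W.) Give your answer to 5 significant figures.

7.2926 × 10^-5 gigawatts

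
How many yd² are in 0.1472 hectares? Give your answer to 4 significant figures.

1 ha = 11959.9 yd².
So 0.1472 × 11959.9 ≈ 1760 yd².

1760 square yards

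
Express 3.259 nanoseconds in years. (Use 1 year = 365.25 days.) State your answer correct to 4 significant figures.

1 ns = 3.16881 × 10^-17 yr.
3.259 × 3.16881 × 10^-17 ≈ 1.033 × 10^-16 yr.

1.033 × 10^-16 years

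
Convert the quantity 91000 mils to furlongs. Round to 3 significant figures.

1 mil = 1.26263 × 10^-7 furlongs.
Thus 91000 × 1.26263 × 10^-7 ≈ 0.0115 furlong.

0.0115 furlongs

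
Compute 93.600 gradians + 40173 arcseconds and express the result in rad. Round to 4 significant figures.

1.665 radians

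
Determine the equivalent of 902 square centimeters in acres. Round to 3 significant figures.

1 square centimeter = 2.47105 × 10^-8 acre.
902 × 2.47105 × 10^-8 ≈ 2.23 × 10^-5 acre.

2.23 × 10^-5 acre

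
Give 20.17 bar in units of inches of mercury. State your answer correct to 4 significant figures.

1 bar = 29.5300 inches of mercury.
20.17 × 29.5300 ≈ 595.6 inHg.

595.6 inches of mercury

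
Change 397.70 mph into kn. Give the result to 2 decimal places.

1 mile per hour = 0.868976 kn.
So 397.70 × 0.868976 ≈ 345.59 kn.

345.59 knots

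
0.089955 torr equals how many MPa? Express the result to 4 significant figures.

1.199 × 10^-5 megapascals

1 torr = 0.000133322 MPa.
0.089955 × 0.000133322 ≈ 1.199 × 10^-5 MPa.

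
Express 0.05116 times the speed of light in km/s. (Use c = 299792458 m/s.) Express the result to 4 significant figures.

15340 km/s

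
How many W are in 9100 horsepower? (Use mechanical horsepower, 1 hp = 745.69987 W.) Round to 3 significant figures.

1 hp = 745.700 watts.
9100 × 745.700 ≈ 6.79 × 10^6 W.

6.79 × 10^6 watts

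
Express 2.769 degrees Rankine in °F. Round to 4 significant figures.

°R = °F + 459.67.
Applying the formula gives -456.9 °F.

-456.9 degrees Fahrenheit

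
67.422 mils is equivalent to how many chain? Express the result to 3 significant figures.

8.51 × 10^-5 chains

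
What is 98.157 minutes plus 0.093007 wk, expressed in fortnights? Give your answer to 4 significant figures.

0.05137 fortnight

98.157 min = 0.00486890 fortnight and 0.093007 wk = 0.0465035 fortnight.
0.00486890 + 0.0465035 ≈ 0.05137 fortnight.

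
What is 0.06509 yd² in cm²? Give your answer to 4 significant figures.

544.2 cm²

1 square yard = 8361.27 cm².
Thus 0.06509 × 8361.27 ≈ 544.2 cm².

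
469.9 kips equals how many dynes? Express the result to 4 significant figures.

2.090e+11 dyn

1 kip = 4.44822e+8 dyn.
469.9 × 4.44822e+8 ≈ 2.090e+11 dyn.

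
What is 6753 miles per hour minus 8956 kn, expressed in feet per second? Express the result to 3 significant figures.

6753 mph = 9904.40 ft/s and 8956 kn = 15116.0 ft/s.
9904.40 − 15116.0 ≈ -5210 ft/s.

-5210 feet per second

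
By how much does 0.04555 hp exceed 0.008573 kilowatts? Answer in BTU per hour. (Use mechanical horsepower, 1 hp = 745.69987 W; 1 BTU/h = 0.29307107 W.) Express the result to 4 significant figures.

0.04555 hp = 115.899 BTU/h and 0.008573 kW = 29.2523 BTU/h.
115.899 − 29.2523 ≈ 86.65 BTU/h.

86.65 BTU/h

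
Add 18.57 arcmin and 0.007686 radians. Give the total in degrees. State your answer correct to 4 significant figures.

18.57 arcmin = 0.309500 ° and 0.007686 rad = 0.440375 °.
0.309500 + 0.440375 ≈ 0.7499 °.

0.7499 °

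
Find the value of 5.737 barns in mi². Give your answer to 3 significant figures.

2.22 × 10^-34 mi²

1 barn = 3.86102 × 10^-35 mi².
Then 5.737 × 3.86102 × 10^-35 ≈ 2.22 × 10^-34 mi².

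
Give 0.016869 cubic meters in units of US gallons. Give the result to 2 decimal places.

4.46 US gal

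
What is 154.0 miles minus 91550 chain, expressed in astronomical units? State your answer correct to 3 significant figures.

-1.07 × 10^-5 au

154.0 mi = 1.65670 × 10^-6 au and 91550 chain = 1.23110 × 10^-5 au.
1.65670 × 10^-6 − 1.23110 × 10^-5 ≈ -1.07 × 10^-5 au.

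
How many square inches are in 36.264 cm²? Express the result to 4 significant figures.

5.621 in²

1 square centimeter = 0.155000 in².
Then 36.264 × 0.155000 ≈ 5.621 in².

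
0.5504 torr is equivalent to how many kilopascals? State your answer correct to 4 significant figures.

0.07338 kPa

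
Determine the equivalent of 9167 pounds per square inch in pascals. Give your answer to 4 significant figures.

1 pound per square inch = 6894.76 pascals.
Thus 9167 × 6894.76 ≈ 6.320e+7 Pa.

6.320e+7 pascals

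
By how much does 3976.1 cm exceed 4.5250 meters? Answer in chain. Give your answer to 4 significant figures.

3976.1 cm = 1.97651 chain and 4.5250 m = 0.224936 chain.
1.97651 − 0.224936 ≈ 1.752 chain.

1.752 chain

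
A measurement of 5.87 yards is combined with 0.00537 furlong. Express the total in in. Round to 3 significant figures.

254 in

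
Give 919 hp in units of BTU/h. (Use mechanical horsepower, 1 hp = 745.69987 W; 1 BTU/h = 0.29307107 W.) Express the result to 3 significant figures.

2.34e+6 BTU/h

1 horsepower = 2544.43 BTU/h.
919 × 2544.43 ≈ 2.34e+6 BTU/h.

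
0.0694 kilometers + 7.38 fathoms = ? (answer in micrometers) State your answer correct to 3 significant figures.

8.29e+7 μm

0.0694 km = 6.94000e+7 μm and 7.38 fathom = 1.34965e+7 μm.
6.94000e+7 + 1.34965e+7 ≈ 8.29e+7 μm.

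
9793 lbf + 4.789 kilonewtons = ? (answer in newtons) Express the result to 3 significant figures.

48400 newtons

9793 lbf = 43561.4 N and 4.789 kN = 4789.00 N.
43561.4 + 4789.00 ≈ 48400 N.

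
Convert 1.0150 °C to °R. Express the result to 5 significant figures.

493.50 °R

°R = (°C + 273.15) × 9/5.
Applying the formula gives 493.50 °R.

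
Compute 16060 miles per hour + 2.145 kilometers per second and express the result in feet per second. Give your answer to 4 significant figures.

16060 mph = 23554.7 ft/s and 2.145 km/s = 7037.40 ft/s.
23554.7 + 7037.40 ≈ 30590 ft/s.

30590 feet per second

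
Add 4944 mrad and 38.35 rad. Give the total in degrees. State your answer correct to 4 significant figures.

4944 mrad = 283.270 ° and 38.35 rad = 2197.29 °.
283.270 + 2197.29 ≈ 2481 °.

2481 °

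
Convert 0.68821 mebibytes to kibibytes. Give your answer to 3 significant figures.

1 MiB = 1024.00 kibibytes.
Then 0.68821 × 1024.00 ≈ 705 KiB.

705 KiB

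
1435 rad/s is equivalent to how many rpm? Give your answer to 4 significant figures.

1 rad/s = 9.54930 rpm.
Thus 1435 × 9.54930 ≈ 13700 rpm.

13700 revolutions per minute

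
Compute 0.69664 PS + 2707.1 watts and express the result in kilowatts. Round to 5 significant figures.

3.2195 kilowatts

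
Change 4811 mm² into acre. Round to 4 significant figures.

1.189e-6 acres

1 square millimeter = 2.47105e-10 acre.
Thus 4811 × 2.47105e-10 ≈ 1.189e-6 acre.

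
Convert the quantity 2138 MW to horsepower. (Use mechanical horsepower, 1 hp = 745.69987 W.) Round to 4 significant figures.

1 megawatt = 1341.02 hp.
So 2138 × 1341.02 ≈ 2.867e+6 hp.

2.867e+6 horsepower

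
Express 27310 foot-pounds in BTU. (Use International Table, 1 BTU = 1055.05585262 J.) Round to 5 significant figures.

35.095 British thermal units

1 ft·lbf = 0.00128507 BTU.
Thus 27310 × 0.00128507 ≈ 35.095 BTU.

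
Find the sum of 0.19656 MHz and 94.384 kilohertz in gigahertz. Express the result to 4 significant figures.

0.0002909 GHz

0.19656 MHz = 0.000196560 GHz and 94.384 kHz = 9.43840 × 10^-5 GHz.
0.000196560 + 9.43840 × 10^-5 ≈ 0.0002909 GHz.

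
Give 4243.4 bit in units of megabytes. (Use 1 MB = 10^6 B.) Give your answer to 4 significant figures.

0.0005304 MB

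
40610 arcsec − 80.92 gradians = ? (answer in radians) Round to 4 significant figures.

40610 arcsec = 0.196883 rad and 80.92 grad = 1.27109 rad.
0.196883 − 1.27109 ≈ -1.074 rad.

-1.074 radians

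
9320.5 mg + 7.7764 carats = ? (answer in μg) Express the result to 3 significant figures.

1.09e+7 μg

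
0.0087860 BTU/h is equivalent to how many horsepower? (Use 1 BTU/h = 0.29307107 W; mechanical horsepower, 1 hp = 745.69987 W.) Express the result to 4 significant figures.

1 BTU per hour = 0.000393015 horsepower.
Thus 0.0087860 × 0.000393015 ≈ 3.453 × 10^-6 hp.

3.453 × 10^-6 hp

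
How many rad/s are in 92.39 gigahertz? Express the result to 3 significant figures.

5.81e+11 rad/s

1 GHz = 6.28319e+9 rad/s.
Then 92.39 × 6.28319e+9 ≈ 5.81e+11 rad/s.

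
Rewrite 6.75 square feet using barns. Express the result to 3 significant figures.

6.27e+27 barns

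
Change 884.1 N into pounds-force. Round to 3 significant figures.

1 N = 0.224809 pounds-force.
So 884.1 × 0.224809 ≈ 199 lbf.

199 lbf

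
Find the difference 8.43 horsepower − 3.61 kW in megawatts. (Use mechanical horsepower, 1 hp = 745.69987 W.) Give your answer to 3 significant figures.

8.43 hp = 0.00628625 MW and 3.61 kW = 0.00361000 MW.
0.00628625 − 0.00361000 ≈ 0.00268 MW.

0.00268 megawatts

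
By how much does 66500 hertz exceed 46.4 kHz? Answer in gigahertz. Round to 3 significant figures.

2.01e-5 GHz

66500 Hz = 6.65000e-5 GHz and 46.4 kHz = 4.64000e-5 GHz.
6.65000e-5 − 4.64000e-5 ≈ 2.01e-5 GHz.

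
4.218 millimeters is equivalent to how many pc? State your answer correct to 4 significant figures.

1.367e-19 pc

1 millimeter = 3.24078e-20 pc.
4.218 × 3.24078e-20 ≈ 1.367e-19 pc.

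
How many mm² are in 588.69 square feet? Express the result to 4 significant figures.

5.469 × 10^7 mm²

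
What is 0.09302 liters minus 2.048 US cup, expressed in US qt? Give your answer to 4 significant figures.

-0.4137 US quarts

0.09302 L = 0.0982931 US qt and 2.048 US cup = 0.512000 US qt.
0.0982931 − 0.512000 ≈ -0.4137 US qt.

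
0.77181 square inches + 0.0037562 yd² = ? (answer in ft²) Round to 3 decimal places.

0.77181 in² = 0.00535979 ft² and 0.0037562 yd² = 0.0338058 ft².
0.00535979 + 0.0338058 ≈ 0.039 ft².

0.039 ft²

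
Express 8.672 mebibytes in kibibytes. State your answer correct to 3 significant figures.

8880 KiB

1 MiB = 1024.00 KiB.
Then 8.672 × 1024.00 ≈ 8880 KiB.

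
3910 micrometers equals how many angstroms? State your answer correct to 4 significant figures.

3.910 × 10^7 Å

1 μm = 10000.0 Å.
3910 × 10000.0 ≈ 3.910 × 10^7 Å.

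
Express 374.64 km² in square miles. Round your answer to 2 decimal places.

144.65 mi²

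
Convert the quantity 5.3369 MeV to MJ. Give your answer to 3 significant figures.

1 MeV = 1.60218 × 10^-19 MJ.
Thus 5.3369 × 1.60218 × 10^-19 ≈ 8.55 × 10^-19 MJ.

8.55 × 10^-19 megajoules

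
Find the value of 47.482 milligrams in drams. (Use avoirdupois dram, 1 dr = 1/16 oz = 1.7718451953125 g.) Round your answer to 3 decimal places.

0.027 dr

1 mg = 0.000564383 drams.
So 47.482 × 0.000564383 ≈ 0.027 dr.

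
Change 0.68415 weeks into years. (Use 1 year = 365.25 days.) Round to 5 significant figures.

1 week = 0.0191650 yr.
So 0.68415 × 0.0191650 ≈ 0.013112 yr.

0.013112 yr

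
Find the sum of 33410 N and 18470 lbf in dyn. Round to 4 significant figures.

1.156e+10 dynes

33410 N = 3.34100e+9 dyn and 18470 lbf = 8.21587e+9 dyn.
3.34100e+9 + 8.21587e+9 ≈ 1.156e+10 dyn.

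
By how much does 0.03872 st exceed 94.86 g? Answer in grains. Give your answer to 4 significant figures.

2331 grains

0.03872 st = 3794.56 gr and 94.86 g = 1463.91 gr.
3794.56 − 1463.91 ≈ 2331 gr.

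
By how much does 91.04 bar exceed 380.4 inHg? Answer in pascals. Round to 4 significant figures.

91.04 bar = 9.10400 × 10^6 Pa and 380.4 inHg = 1.28818 × 10^6 Pa.
9.10400 × 10^6 − 1.28818 × 10^6 ≈ 7.816 × 10^6 Pa.

7.816 × 10^6 Pa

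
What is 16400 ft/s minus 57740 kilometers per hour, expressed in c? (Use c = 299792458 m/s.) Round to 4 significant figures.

-3.683 × 10^-5 c

16400 ft/s = 1.66739 × 10^-5 c and 57740 km/h = 5.35000 × 10^-5 c.
1.66739 × 10^-5 − 5.35000 × 10^-5 ≈ -3.683 × 10^-5 c.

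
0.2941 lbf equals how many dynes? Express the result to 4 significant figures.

130800 dyn

1 lbf = 444822 dynes.
So 0.2941 × 444822 ≈ 130800 dyn.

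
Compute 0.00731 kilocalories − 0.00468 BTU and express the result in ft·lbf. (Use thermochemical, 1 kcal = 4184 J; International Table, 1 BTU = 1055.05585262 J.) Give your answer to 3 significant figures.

18.9 foot-pounds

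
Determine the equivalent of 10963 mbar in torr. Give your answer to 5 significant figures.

1 millibar = 0.750062 torr.
10963 × 0.750062 ≈ 8222.9 torr.

8222.9 torr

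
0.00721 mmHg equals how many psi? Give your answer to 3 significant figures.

0.000139 pounds per square inch

1 millimeter of mercury = 0.0193368 psi.
0.00721 × 0.0193368 ≈ 0.000139 psi.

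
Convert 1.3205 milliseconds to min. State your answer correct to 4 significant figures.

1 ms = 1.66667 × 10^-5 minutes.
1.3205 × 1.66667 × 10^-5 ≈ 2.201 × 10^-5 min.

2.201 × 10^-5 minutes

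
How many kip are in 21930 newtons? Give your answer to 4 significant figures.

4.930 kips

1 N = 0.000224809 kip.
21930 × 0.000224809 ≈ 4.930 kip.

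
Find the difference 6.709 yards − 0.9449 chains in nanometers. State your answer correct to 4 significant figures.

6.709 yd = 6.13471e+9 nm and 0.9449 chain = 1.90084e+10 nm.
6.13471e+9 − 1.90084e+10 ≈ -1.287e+10 nm.

-1.287e+10 nm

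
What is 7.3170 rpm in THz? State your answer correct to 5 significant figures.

1.2195e-13 THz

1 revolution per minute = 1.66667e-14 terahertz.
Then 7.3170 × 1.66667e-14 ≈ 1.2195e-13 THz.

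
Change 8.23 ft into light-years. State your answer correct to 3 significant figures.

2.65e-16 light-years

1 foot = 3.22174e-17 light-years.
So 8.23 × 3.22174e-17 ≈ 2.65e-16 ly.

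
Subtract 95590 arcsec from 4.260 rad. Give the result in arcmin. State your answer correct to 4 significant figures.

13050 arcmin

4.260 rad = 14644.8 arcmin and 95590 arcsec = 1593.17 arcmin.
14644.8 − 1593.17 ≈ 13050 arcmin.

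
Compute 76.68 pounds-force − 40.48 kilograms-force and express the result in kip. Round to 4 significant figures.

76.68 lbf = 0.0766800 kip and 40.48 kgf = 0.0892431 kip.
0.0766800 − 0.0892431 ≈ -0.01256 kip.

-0.01256 kip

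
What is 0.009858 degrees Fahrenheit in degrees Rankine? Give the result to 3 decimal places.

°R = °F + 459.67.
Applying the formula gives 459.680 °R.

459.680 degrees Rankine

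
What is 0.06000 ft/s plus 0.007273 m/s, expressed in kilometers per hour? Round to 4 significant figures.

0.06000 ft/s = 0.0658368 km/h and 0.007273 m/s = 0.0261828 km/h.
0.0658368 + 0.0261828 ≈ 0.09202 km/h.

0.09202 kilometers per hour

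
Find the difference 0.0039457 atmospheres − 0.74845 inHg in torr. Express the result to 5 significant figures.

-16.012 torr

0.0039457 atm = 2.99873 torr and 0.74845 inHg = 19.0106 torr.
2.99873 − 19.0106 ≈ -16.012 torr.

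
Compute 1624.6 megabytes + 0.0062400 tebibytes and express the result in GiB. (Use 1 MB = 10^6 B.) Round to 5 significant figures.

7.9028 gibibytes

1624.6 MB = 1.51303 GiB and 0.0062400 TiB = 6.38976 GiB.
1.51303 + 6.38976 ≈ 7.9028 GiB.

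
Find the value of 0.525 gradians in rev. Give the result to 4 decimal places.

0.0013 revolutions

1 gradian = 0.00250000 rev.
Thus 0.525 × 0.00250000 ≈ 0.0013 rev.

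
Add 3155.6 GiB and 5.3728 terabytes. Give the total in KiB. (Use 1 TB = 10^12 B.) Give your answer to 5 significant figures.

8.5558e+9 KiB

3155.6 GiB = 3.308886e+9 KiB and 5.3728 TB = 5.246875e+9 KiB.
3.308886e+9 + 5.246875e+9 ≈ 8.5558e+9 KiB.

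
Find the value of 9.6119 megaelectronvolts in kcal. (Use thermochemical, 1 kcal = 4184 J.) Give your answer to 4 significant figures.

3.681e-16 kcal

1 megaelectronvolt = 3.82929e-17 kilocalories.
Then 9.6119 × 3.82929e-17 ≈ 3.681e-16 kcal.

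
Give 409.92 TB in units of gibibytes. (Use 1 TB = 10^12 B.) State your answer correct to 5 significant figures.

1 terabyte = 931.323 GiB.
Thus 409.92 × 931.323 ≈ 381770 GiB.

381770 GiB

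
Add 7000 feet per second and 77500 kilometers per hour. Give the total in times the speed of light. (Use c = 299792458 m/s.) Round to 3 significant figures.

7000 ft/s = 7.11692e-6 c and 77500 km/h = 7.18089e-5 c.
7.11692e-6 + 7.18089e-5 ≈ 7.89e-5 c.

7.89e-5 c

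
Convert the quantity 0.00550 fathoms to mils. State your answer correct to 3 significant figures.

1 fathom = 72000.0 mil.
0.00550 × 72000.0 ≈ 396 mil.

396 mil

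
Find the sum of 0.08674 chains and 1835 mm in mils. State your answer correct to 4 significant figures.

0.08674 chain = 68698.1 mil and 1835 mm = 72244.1 mil.
68698.1 + 72244.1 ≈ 140900 mil.

140900 mil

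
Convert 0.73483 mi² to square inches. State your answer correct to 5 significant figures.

1 mi² = 4.01449e+9 in².
0.73483 × 4.01449e+9 ≈ 2.9500e+9 in².

2.9500e+9 square inches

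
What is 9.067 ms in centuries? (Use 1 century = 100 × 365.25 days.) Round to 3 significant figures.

1 ms = 3.16881 × 10^-13 century.
Thus 9.067 × 3.16881 × 10^-13 ≈ 2.87 × 10^-12 century.

2.87 × 10^-12 centuries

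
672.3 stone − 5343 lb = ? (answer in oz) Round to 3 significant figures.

65100 ounces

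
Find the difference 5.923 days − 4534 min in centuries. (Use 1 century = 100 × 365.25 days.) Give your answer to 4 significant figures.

7.596 × 10^-5 centuries

5.923 d = 0.000162163 century and 4534 min = 8.62043 × 10^-5 century.
0.000162163 − 8.62043 × 10^-5 ≈ 7.596 × 10^-5 century.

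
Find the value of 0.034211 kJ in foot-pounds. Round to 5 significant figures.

25.233 foot-pounds

1 kJ = 737.562 ft·lbf.
Thus 0.034211 × 737.562 ≈ 25.233 ft·lbf.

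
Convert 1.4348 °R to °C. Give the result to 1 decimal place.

-272.4 degrees Celsius

°R = (°C + 273.15) × 9/5.
Applying the formula gives -272.4 °C.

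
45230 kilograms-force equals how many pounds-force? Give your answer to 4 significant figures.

1 kilogram-force = 2.204623 pounds-force.
45230 × 2.204623 ≈ 99720 lbf.

99720 pounds-force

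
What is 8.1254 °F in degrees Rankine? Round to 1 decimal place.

467.8 °R

°R = °F + 459.67.
Applying the formula gives 467.8 °R.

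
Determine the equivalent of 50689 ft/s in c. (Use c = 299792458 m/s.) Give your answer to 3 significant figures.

5.15 × 10^-5 times the speed of light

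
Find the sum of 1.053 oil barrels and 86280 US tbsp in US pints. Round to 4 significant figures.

3050 US pints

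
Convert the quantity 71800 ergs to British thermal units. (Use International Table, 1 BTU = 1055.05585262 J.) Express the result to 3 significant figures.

6.81e-6 BTU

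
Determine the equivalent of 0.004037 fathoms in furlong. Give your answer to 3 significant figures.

3.67e-5 furlongs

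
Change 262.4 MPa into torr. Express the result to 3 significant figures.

1.97e+6 torr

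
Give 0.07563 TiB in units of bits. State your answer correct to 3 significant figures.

6.65e+11 bit

1 tebibyte = 8.79609e+12 bit.
So 0.07563 × 8.79609e+12 ≈ 6.65e+11 bit.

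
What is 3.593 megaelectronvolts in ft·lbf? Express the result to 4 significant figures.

1 megaelectronvolt = 1.18170e-13 ft·lbf.
Thus 3.593 × 1.18170e-13 ≈ 4.246e-13 ft·lbf.

4.246e-13 ft·lbf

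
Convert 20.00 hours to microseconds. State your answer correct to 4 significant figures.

1 hour = 3.60000e+9 μs.
Then 20.00 × 3.60000e+9 ≈ 7.200e+10 μs.

7.200e+10 μs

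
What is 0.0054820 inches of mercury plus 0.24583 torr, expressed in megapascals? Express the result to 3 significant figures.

5.13e-5 MPa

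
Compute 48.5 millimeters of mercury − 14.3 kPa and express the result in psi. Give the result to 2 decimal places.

48.5 mmHg = 0.937834 psi and 14.3 kPa = 2.07404 psi.
0.937834 − 2.07404 ≈ -1.14 psi.

-1.14 psi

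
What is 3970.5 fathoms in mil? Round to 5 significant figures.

2.8588e+8 mil

1 fathom = 72000.0 mil.
3970.5 × 72000.0 ≈ 2.8588e+8 mil.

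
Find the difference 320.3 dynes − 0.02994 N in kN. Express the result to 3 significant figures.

320.3 dyn = 3.20300e-6 kN and 0.02994 N = 2.99400e-5 kN.
3.20300e-6 − 2.99400e-5 ≈ -2.67e-5 kN.

-2.67e-5 kN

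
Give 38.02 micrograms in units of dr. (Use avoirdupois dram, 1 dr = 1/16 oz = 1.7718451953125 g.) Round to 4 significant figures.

1 microgram = 5.64383 × 10^-7 drams.
So 38.02 × 5.64383 × 10^-7 ≈ 2.146 × 10^-5 dr.

2.146 × 10^-5 dr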